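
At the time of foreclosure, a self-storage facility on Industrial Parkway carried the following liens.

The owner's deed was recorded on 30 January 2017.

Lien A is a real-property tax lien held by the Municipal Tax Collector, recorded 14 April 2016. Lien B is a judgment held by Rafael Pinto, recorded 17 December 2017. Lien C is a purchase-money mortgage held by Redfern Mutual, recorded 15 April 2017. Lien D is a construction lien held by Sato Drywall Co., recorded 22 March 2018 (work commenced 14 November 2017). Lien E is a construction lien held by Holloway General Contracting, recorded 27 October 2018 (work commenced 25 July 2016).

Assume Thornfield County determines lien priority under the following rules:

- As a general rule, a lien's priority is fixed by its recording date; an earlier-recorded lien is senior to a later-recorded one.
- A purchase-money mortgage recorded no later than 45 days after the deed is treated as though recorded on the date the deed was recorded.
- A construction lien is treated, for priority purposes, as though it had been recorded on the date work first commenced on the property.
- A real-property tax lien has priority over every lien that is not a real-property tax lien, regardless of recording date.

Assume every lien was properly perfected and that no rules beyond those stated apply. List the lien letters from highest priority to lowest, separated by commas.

A, E, C, D, B

First, effective dates: C missed the 45-day window (75 days after the deed), so its recording date stands; D relates back to 14 November 2017 (work commenced); E is treated as recorded 25 July 2016, the work-commencement date.
A is a real-property tax lien and takes priority over every other lien.
The other liens, earliest effective date first: E (25 July 2016), C (15 April 2017), D (14 November 2017), B (17 December 2017).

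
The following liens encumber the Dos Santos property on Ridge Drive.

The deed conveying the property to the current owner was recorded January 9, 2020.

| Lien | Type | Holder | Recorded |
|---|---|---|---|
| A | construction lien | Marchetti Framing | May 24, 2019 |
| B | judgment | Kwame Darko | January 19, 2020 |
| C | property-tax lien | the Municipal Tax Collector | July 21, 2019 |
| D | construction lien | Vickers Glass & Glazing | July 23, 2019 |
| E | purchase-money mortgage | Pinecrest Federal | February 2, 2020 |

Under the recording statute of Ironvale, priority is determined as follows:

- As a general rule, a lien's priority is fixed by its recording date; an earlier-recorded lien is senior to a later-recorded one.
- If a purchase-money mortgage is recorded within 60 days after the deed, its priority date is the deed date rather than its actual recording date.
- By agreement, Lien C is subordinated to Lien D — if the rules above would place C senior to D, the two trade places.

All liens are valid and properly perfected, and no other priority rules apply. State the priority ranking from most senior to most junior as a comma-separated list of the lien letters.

A, D, C, E, B

Effective dates: E's effective date is the deed date, January 9, 2020.
By effective date: A (May 24, 2019), C (July 21, 2019), D (July 23, 2019), E (January 9, 2020), B (January 19, 2020).
Because C would otherwise rank above D, the subordination swaps them.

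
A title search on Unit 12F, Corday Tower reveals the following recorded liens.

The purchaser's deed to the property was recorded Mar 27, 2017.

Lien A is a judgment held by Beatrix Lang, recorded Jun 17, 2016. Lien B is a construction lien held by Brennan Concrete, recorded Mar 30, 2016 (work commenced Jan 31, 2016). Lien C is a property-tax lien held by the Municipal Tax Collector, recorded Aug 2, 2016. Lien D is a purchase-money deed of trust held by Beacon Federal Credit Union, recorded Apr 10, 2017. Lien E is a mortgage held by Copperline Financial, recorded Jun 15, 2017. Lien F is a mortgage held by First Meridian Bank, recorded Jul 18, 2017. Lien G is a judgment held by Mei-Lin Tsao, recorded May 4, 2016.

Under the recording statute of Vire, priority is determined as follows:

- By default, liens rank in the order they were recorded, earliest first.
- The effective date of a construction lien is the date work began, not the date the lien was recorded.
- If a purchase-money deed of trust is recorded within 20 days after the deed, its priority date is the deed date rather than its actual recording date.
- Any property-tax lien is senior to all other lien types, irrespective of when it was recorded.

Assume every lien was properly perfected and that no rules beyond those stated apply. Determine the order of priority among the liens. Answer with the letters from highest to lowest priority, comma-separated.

C, B, G, A, D, E, F

Effective dates: B is treated as recorded Jan 31, 2016, the work-commencement date; D was recorded within the 20-day window, so its effective date is the deed date Mar 27, 2017.
As a property-tax lien, C is senior to every other lien.
The other liens, earliest effective date first: B (Jan 31, 2016), G (May 4, 2016), A (Jun 17, 2016), D (Mar 27, 2017), E (Jun 15, 2017), F (Jul 18, 2017).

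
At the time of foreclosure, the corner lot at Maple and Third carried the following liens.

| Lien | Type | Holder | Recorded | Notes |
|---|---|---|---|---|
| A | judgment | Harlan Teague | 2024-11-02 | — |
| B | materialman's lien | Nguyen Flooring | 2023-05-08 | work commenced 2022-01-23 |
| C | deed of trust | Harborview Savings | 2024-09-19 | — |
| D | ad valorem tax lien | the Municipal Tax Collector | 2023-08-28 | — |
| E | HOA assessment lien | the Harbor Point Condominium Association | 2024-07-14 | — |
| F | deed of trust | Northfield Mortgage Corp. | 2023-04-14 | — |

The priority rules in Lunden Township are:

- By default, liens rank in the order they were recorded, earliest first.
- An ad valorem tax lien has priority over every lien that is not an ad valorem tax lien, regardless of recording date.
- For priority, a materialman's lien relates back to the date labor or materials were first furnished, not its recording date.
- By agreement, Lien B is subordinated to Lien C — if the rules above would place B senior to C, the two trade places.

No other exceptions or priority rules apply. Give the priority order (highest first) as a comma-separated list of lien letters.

Effective dates: B relates back to 2022-01-23 (work commenced).
As an ad valorem tax lien, D is senior to every other lien.
The other liens, earliest effective date first: B (2022-01-23), F (2023-04-14), E (2024-07-14), C (2024-09-19), A (2024-11-02).
Because B would otherwise rank above C, the subordination swaps them.

D, C, F, E, B, A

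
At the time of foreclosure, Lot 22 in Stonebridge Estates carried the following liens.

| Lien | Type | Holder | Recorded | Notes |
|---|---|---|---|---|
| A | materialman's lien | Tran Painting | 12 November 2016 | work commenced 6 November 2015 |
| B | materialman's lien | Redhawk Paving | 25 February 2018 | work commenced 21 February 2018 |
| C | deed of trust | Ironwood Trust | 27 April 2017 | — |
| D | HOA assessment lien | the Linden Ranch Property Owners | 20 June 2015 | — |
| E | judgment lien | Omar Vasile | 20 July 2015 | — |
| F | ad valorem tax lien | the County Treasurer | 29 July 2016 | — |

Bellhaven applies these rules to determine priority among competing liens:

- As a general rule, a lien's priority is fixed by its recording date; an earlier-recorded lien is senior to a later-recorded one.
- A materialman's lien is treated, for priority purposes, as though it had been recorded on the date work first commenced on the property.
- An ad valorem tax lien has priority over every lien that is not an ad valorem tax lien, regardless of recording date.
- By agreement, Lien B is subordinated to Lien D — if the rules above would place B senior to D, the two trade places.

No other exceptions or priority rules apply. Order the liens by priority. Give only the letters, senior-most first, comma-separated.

F, D, E, A, C, B

Effective dates: A's effective date is 6 November 2015, when work began; B is treated as recorded 21 February 2018, the work-commencement date.
F is an ad valorem tax lien and takes priority over every other lien.
Among the remaining liens, by effective date: D (20 June 2015), E (20 July 2015), A (6 November 2015), C (27 April 2017), B (21 February 2018).
B is already junior to D, so the subordination agreement changes nothing.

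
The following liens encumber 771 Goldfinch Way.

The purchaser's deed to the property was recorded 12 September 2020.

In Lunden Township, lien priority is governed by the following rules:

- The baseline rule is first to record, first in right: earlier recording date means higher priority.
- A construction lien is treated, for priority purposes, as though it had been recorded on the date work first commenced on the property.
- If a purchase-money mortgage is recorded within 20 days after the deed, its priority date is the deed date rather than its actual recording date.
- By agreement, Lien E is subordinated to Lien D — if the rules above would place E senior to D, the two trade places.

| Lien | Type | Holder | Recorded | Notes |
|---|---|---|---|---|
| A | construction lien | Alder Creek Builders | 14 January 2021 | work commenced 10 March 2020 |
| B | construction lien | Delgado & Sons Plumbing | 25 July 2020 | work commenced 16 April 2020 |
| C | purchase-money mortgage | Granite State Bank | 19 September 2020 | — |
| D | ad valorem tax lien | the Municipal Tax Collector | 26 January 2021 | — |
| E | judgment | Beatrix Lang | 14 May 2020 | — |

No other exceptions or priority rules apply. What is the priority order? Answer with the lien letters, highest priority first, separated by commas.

A, B, D, C, E

Effective dates: A's effective date is 10 March 2020, when work began; B is treated as recorded 16 April 2020, the work-commencement date; C relates back to the deed date 12 September 2020.
By effective date, earliest first: A (10 March 2020), B (16 April 2020), E (14 May 2020), C (12 September 2020), D (26 January 2021).
The subordination applies — E was senior to D — so E and D swap.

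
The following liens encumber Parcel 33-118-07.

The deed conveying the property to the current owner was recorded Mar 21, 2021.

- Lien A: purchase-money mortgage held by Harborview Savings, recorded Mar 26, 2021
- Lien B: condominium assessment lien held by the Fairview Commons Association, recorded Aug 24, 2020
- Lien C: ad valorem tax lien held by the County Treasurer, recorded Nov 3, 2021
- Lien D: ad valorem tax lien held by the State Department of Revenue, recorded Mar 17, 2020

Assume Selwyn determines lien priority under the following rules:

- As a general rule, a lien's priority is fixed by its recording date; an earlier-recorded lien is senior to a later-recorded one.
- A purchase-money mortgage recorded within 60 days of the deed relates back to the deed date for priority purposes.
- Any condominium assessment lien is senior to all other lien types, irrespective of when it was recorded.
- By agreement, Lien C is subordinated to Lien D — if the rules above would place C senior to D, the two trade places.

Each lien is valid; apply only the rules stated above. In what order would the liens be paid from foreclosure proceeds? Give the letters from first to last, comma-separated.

B, D, A, C

Effective dates: A relates back to the deed date Mar 21, 2021.
B is a condominium assessment lien and takes priority over every other lien.
Remaining liens by effective date: D (Mar 17, 2020), A (Mar 21, 2021), C (Nov 3, 2021).
C already ranks below D; the subordination has no effect.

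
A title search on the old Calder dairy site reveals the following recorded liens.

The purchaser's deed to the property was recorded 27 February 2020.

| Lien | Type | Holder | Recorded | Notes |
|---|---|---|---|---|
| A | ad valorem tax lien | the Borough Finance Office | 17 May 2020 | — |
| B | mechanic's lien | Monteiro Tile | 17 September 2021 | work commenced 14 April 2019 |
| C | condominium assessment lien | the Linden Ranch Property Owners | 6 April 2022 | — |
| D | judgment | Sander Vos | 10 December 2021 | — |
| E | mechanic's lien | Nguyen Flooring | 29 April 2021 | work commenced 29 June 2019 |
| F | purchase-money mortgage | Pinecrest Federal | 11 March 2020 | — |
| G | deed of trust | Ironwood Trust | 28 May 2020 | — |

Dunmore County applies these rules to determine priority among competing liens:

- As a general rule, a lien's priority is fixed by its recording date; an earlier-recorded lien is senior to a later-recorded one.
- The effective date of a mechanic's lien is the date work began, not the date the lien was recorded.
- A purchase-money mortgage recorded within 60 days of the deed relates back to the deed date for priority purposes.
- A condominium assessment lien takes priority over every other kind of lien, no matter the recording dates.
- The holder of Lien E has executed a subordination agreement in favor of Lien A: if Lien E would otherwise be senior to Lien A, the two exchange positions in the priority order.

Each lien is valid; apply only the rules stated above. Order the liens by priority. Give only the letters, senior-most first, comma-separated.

C, B, A, F, E, G, D

Adjusting effective dates: B relates back to 14 April 2019 (work commenced); E is treated as recorded 29 June 2019, the work-commencement date; F was recorded within the 60-day window, so its effective date is the deed date 27 February 2020.
As a condominium assessment lien, C is senior to every other lien.
Remaining liens by effective date: B (14 April 2019), E (29 June 2019), F (27 February 2020), A (17 May 2020), G (28 May 2020), D (10 December 2021).
Because E would otherwise rank above A, the subordination swaps them.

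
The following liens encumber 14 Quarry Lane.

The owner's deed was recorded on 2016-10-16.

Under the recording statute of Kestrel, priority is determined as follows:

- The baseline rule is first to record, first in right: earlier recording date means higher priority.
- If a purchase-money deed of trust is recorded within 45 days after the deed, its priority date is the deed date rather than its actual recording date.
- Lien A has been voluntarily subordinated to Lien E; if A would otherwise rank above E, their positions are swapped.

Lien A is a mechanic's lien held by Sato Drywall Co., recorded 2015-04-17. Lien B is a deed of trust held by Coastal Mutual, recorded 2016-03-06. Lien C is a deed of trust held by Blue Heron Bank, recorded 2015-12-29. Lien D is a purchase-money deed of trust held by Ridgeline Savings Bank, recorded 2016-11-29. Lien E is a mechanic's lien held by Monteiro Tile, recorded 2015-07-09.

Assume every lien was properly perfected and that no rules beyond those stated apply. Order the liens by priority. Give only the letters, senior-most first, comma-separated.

Effective dates: D relates back to the deed date 2016-10-16.
Ordering by effective date: A (2015-04-17), E (2015-07-09), C (2015-12-29), B (2016-03-06), D (2016-10-16).
The subordination applies — A was senior to E — so A and E swap.

E, A, C, B, D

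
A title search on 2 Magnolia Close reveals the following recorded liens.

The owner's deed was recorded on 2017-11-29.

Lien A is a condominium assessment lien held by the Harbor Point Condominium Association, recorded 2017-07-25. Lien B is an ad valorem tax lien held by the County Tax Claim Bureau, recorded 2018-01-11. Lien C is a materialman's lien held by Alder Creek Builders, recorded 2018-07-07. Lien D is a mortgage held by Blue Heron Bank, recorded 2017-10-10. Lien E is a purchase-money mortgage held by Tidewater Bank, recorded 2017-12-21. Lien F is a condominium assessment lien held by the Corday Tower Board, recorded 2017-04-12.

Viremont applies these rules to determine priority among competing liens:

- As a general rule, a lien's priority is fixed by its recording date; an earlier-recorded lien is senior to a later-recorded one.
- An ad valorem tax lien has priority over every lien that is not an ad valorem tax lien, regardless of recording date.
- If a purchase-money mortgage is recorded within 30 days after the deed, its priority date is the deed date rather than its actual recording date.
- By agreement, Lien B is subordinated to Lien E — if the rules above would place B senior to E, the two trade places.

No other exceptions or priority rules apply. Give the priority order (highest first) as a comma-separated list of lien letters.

E, F, A, D, B, C

Effective dates: E's effective date is the deed date, 2017-11-29.
B is an ad valorem tax lien and takes priority over every other lien.
Among the remaining liens, by effective date: F (2017-04-12), A (2017-07-25), D (2017-10-10), E (2017-11-29), C (2018-07-07).
B would otherwise be senior to E, so under the subordination agreement B and E exchange positions.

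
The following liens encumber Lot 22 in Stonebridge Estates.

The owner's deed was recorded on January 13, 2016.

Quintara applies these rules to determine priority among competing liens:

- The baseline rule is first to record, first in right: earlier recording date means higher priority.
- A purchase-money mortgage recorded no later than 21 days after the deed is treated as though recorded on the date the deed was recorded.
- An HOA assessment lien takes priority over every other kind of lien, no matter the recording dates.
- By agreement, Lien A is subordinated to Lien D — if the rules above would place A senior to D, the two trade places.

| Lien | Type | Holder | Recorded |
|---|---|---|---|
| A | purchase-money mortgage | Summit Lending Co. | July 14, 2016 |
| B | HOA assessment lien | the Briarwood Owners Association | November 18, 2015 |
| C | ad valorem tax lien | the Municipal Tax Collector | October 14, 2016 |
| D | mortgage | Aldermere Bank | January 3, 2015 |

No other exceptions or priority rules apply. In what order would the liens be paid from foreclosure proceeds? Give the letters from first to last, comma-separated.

B, D, A, C

Adjusting effective dates: A was recorded 183 days after the deed, outside the 21-day window, so it keeps its recording date.
B is an HOA assessment lien, so it outranks all other liens regardless of date.
Remaining liens by effective date: D (January 3, 2015), A (July 14, 2016), C (October 14, 2016).
A already ranks below D; the subordination has no effect.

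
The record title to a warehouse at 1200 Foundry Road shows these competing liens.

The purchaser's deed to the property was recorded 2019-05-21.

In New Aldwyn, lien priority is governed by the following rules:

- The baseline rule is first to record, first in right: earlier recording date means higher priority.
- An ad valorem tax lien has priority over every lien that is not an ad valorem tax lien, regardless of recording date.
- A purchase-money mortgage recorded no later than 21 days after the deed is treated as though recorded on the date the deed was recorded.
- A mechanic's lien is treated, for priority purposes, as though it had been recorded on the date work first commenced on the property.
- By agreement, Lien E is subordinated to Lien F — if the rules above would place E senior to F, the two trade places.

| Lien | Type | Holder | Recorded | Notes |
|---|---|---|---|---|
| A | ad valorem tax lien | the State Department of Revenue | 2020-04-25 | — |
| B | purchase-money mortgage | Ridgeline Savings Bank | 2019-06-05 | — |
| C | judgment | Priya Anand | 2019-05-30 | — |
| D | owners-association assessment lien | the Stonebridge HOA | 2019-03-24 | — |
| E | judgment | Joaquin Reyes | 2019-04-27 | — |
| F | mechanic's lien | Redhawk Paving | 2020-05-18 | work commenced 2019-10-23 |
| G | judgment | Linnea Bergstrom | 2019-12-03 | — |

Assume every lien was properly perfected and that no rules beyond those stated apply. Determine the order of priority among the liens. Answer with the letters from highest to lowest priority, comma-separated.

First, effective dates: B was recorded within the 21-day window, so its effective date is the deed date 2019-05-21; F's effective date is 2019-10-23, when work began.
A, as an ad valorem tax lien, has superpriority and ranks first.
The other liens, earliest effective date first: D (2019-03-24), E (2019-04-27), B (2019-05-21), C (2019-05-30), F (2019-10-23), G (2019-12-03).
The subordination applies — E was senior to F — so E and F swap.

A, D, F, B, C, E, G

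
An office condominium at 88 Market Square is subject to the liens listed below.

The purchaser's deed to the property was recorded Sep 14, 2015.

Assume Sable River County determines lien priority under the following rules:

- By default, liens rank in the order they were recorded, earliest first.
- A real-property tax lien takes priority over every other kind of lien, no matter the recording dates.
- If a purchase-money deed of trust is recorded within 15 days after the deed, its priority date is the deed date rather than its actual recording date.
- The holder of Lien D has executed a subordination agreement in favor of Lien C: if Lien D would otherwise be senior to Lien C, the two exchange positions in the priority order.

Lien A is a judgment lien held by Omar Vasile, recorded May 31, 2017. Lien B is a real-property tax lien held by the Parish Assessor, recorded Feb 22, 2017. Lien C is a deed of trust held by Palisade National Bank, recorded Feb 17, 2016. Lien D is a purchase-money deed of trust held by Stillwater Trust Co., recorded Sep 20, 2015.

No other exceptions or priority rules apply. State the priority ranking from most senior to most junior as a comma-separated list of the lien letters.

First, effective dates: D was recorded within the 15-day window, so its effective date is the deed date Sep 14, 2015.
B is a real-property tax lien, so it outranks all other liens regardless of date.
Remaining liens by effective date: D (Sep 14, 2015), C (Feb 17, 2016), A (May 31, 2017).
D would otherwise be senior to C, so under the subordination agreement D and C exchange positions.

B, C, D, A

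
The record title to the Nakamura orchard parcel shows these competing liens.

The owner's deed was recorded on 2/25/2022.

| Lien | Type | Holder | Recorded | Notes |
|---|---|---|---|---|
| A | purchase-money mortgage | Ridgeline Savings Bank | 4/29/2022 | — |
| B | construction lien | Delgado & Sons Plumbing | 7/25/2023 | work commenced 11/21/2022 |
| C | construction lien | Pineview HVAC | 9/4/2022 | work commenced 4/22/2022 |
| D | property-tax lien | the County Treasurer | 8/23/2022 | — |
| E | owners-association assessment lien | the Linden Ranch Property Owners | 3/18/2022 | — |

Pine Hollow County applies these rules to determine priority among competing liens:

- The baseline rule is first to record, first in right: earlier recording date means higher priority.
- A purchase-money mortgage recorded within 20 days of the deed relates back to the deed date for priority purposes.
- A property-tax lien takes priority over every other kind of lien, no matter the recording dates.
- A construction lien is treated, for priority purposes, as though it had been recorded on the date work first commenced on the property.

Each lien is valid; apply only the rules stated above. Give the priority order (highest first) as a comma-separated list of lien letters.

Adjusting effective dates: A was recorded 63 days after the deed, outside the 20-day window, so it keeps its recording date; B's effective date is 11/21/2022, when work began; C is treated as recorded 4/22/2022, the work-commencement date.
D is a property-tax lien and takes priority over every other lien.
Among the remaining liens, by effective date: E (3/18/2022), C (4/22/2022), A (4/29/2022), B (11/21/2022).

D, E, C, A, B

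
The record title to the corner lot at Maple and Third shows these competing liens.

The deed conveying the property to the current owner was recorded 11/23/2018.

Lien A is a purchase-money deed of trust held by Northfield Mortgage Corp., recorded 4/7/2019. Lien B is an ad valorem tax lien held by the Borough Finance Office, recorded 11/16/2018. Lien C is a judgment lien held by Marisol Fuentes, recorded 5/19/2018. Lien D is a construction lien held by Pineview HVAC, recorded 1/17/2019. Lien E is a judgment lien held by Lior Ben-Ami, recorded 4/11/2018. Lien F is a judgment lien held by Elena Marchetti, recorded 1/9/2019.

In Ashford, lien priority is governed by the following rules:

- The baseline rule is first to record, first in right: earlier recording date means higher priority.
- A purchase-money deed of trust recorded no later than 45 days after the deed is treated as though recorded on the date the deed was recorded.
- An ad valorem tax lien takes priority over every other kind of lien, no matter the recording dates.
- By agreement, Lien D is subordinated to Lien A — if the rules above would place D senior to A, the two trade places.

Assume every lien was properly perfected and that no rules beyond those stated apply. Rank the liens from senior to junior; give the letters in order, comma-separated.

First, effective dates: A missed the 45-day window (135 days after the deed), so its recording date stands.
As an ad valorem tax lien, B is senior to every other lien.
The other liens, earliest effective date first: E (4/11/2018), C (5/19/2018), F (1/9/2019), D (1/17/2019), A (4/7/2019).
D would otherwise be senior to A, so under the subordination agreement D and A exchange positions.

B, E, C, F, A, D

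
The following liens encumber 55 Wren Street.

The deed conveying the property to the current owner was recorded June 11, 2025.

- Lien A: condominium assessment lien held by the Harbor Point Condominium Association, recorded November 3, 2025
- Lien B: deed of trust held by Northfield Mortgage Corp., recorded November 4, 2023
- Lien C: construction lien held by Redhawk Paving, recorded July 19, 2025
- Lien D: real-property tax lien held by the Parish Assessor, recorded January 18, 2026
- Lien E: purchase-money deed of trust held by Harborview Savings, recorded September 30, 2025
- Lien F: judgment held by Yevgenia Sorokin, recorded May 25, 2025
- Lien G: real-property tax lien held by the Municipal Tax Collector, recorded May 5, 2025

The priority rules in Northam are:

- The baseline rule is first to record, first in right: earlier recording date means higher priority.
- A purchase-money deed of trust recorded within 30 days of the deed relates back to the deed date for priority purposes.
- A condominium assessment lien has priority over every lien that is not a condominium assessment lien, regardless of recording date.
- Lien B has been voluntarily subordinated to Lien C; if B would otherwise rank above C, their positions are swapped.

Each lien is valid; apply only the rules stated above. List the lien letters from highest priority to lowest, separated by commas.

First, effective dates: E was recorded 111 days after the deed, outside the 30-day window, so it keeps its recording date.
As a condominium assessment lien, A is senior to every other lien.
Ordering the rest by effective date: B (November 4, 2023), G (May 5, 2025), F (May 25, 2025), C (July 19, 2025), E (September 30, 2025), D (January 18, 2026).
B is senior to C before the subordination, so the two trade places.

A, C, G, F, B, E, D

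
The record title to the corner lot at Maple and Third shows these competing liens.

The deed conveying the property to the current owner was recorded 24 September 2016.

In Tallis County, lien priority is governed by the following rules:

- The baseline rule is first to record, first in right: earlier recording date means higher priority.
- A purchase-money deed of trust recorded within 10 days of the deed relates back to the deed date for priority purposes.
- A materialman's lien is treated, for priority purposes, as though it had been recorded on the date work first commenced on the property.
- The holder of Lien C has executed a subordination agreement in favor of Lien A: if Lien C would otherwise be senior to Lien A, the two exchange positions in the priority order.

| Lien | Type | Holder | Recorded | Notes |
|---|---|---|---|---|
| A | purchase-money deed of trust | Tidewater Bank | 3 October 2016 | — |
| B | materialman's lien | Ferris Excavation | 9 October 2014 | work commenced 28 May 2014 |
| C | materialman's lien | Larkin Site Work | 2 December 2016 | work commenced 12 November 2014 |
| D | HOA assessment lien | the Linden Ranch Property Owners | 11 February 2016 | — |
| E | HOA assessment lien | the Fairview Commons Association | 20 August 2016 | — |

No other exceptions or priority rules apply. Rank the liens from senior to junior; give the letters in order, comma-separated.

B, A, D, E, C

Effective dates after the stated exceptions: A's effective date is the deed date, 24 September 2016; B is treated as recorded 28 May 2014, the work-commencement date; C's effective date is 12 November 2014, when work began.
By effective date: B (28 May 2014), C (12 November 2014), D (11 February 2016), E (20 August 2016), A (24 September 2016).
Because C would otherwise rank above A, the subordination swaps them.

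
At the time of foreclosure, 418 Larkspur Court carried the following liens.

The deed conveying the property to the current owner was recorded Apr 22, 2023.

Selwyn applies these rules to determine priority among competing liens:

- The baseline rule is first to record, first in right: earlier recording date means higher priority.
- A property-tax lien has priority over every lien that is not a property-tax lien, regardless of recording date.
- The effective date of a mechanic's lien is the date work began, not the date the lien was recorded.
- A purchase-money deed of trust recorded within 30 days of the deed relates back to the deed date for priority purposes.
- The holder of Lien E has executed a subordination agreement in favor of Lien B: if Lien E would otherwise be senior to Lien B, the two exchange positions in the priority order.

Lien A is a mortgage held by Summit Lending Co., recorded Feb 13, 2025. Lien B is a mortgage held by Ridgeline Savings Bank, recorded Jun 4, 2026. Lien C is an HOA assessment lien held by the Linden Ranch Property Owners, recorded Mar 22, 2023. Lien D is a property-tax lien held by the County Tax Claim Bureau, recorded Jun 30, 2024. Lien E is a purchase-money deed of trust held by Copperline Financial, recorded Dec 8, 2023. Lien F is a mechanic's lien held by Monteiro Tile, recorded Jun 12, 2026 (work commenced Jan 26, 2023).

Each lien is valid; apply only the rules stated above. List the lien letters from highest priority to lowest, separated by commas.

D, F, C, B, A, E

Adjusting effective dates: E was recorded 230 days after the deed, outside the 30-day window, so it keeps its recording date; F's effective date is Jan 26, 2023, when work began.
D, as a property-tax lien, has superpriority and ranks first.
Remaining liens by effective date: F (Jan 26, 2023), C (Mar 22, 2023), E (Dec 8, 2023), A (Feb 13, 2025), B (Jun 4, 2026).
E is senior to B before the subordination, so the two trade places.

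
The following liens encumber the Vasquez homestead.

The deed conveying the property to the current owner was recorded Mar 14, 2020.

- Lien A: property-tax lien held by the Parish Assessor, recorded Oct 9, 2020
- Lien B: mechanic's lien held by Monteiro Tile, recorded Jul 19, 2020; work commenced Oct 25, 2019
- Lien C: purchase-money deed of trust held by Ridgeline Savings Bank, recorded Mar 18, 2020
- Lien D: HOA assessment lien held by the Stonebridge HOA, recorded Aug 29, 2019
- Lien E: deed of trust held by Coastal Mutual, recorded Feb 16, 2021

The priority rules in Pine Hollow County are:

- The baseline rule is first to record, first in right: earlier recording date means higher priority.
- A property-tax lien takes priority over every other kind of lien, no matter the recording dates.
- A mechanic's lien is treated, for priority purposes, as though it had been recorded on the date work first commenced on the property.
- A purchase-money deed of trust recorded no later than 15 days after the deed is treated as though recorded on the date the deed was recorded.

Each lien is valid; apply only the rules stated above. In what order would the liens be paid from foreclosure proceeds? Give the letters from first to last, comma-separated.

A, D, B, C, E

Effective dates after the stated exceptions: B's effective date is Oct 25, 2019, when work began; C relates back to the deed date Mar 14, 2020.
A is a property-tax lien, so it outranks all other liens regardless of date.
Ordering the rest by effective date: D (Aug 29, 2019), B (Oct 25, 2019), C (Mar 14, 2020), E (Feb 16, 2021).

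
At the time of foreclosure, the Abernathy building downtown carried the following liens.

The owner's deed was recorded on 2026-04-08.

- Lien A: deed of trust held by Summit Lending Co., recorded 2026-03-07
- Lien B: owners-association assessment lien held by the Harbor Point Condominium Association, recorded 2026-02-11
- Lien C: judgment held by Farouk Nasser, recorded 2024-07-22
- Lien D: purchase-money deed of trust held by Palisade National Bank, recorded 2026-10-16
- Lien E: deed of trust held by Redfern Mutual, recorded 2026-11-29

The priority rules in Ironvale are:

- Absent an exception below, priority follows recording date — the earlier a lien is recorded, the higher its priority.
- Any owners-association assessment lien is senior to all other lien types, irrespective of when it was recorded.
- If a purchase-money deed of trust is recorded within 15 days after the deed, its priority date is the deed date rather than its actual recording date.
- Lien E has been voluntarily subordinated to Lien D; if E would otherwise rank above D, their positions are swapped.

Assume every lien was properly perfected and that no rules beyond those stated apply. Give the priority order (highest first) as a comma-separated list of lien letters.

B, C, A, D, E

Effective dates: D was recorded 191 days after the deed, outside the 15-day window, so it keeps its recording date.
As an owners-association assessment lien, B is senior to every other lien.
Among the remaining liens, by effective date: C (2024-07-22), A (2026-03-07), D (2026-10-16), E (2026-11-29).
E already ranks below D; the subordination has no effect.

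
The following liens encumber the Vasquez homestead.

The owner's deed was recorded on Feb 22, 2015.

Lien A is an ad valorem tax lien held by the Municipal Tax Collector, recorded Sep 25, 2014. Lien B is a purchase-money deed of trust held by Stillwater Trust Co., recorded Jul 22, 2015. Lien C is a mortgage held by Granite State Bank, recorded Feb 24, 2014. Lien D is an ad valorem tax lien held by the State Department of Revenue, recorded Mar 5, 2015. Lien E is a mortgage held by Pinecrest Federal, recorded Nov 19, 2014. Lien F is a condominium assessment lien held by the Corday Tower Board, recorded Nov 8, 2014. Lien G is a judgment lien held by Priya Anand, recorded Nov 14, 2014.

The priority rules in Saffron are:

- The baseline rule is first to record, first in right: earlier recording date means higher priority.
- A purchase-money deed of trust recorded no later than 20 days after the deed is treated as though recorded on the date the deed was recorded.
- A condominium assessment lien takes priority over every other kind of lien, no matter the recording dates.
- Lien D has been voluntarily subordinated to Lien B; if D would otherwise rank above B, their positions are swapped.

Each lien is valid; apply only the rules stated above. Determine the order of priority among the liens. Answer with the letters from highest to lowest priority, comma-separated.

F, C, A, G, E, B, D

Effective dates after the stated exceptions: B was recorded 150 days after the deed — beyond 20 days — so no relation-back applies.
As a condominium assessment lien, F is senior to every other lien.
The other liens, earliest effective date first: C (Feb 24, 2014), A (Sep 25, 2014), G (Nov 14, 2014), E (Nov 19, 2014), D (Mar 5, 2015), B (Jul 22, 2015).
The subordination applies — D was senior to B — so D and B swap.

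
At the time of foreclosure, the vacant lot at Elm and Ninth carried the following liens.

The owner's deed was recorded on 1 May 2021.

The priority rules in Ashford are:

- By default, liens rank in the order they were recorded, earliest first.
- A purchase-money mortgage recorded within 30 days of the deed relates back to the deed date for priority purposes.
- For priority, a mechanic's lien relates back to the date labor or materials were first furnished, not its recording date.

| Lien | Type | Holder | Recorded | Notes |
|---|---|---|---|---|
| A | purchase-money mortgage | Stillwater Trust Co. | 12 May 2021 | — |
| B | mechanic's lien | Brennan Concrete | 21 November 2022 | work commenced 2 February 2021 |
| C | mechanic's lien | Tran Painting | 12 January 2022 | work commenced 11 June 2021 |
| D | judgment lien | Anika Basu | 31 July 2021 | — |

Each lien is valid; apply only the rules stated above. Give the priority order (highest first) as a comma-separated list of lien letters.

B, A, C, D

Adjusting effective dates: A relates back to the deed date 1 May 2021; B's effective date is 2 February 2021, when work began; C's effective date is 11 June 2021, when work began.
By effective date, earliest first: B (2 February 2021), A (1 May 2021), C (11 June 2021), D (31 July 2021).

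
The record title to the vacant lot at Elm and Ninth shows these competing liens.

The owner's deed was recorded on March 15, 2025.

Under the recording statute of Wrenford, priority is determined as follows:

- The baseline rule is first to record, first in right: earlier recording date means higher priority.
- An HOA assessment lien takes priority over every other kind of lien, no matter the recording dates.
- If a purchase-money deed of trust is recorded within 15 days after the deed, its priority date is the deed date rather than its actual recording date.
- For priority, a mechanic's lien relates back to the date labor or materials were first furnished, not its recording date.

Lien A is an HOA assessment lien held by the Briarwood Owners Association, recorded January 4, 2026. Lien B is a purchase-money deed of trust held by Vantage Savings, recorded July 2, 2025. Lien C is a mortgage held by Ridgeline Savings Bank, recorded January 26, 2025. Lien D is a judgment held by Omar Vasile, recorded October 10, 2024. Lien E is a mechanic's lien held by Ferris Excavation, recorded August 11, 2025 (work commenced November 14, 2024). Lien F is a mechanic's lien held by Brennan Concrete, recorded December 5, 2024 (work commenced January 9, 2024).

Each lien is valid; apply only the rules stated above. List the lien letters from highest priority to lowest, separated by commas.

A, F, D, E, C, B

Effective dates after the stated exceptions: B missed the 15-day window (109 days after the deed), so its recording date stands; E relates back to November 14, 2024 (work commenced); F is treated as recorded January 9, 2024, the work-commencement date.
A is an HOA assessment lien and takes priority over every other lien.
Ordering the rest by effective date: F (January 9, 2024), D (October 10, 2024), E (November 14, 2024), C (January 26, 2025), B (July 2, 2025).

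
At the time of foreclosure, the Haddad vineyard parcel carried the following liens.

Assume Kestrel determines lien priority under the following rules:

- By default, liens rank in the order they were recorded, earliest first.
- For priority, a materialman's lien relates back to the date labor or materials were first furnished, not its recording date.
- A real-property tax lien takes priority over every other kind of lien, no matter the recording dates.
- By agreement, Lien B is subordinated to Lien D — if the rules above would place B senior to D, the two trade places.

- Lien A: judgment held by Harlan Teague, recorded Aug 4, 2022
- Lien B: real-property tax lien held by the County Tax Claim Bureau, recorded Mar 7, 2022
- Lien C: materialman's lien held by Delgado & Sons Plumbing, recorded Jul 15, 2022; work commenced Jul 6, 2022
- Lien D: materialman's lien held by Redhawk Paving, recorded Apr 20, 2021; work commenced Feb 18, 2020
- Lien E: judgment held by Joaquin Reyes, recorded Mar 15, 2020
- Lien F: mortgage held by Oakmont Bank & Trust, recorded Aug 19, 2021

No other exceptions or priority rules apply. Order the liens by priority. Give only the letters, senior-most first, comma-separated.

D, B, E, F, C, A

Adjusting effective dates: C relates back to Jul 6, 2022 (work commenced); D relates back to Feb 18, 2020 (work commenced).
As a real-property tax lien, B is senior to every other lien.
Ordering the rest by effective date: D (Feb 18, 2020), E (Mar 15, 2020), F (Aug 19, 2021), C (Jul 6, 2022), A (Aug 4, 2022).
B would otherwise be senior to D, so under the subordination agreement B and D exchange positions.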